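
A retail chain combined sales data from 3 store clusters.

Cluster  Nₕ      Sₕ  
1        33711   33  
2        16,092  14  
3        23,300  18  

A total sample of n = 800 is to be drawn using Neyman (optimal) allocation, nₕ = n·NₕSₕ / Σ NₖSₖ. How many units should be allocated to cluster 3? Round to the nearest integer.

191

Σ NₕSₕ = 33711·33 + 16092·14 + 23300·18 = 1757151.
Share for 3: 419400/1757151 = 0.23868.
n_3 = 800 × 0.23868 = 190.945... → 191.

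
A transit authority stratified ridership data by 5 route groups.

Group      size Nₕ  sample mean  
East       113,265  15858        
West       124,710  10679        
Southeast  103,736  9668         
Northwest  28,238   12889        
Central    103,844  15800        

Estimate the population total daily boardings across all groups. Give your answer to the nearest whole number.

6135548890

Population total = Σ Nₕ·x̄ₕ (each stratum's size times its mean).
113265·15858 + 124710·10679 + 103736·9668 + 28238·12889 + 103844·15800 = 1796156370 + 1331778090 + 1002919648 + 363959582 + 1640735200 = 6135548890.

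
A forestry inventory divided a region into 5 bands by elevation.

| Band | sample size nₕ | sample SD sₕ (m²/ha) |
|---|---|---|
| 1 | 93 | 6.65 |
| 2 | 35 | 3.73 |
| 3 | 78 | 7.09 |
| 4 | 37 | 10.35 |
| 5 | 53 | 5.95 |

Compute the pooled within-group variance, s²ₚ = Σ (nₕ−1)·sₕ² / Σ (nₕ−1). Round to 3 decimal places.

48.486

Degrees of freedom: 92 + 34 + 77 + 36 + 52 = 291.
Σ(nₕ−1)sₕ² = 92·44.2225 + 34·13.9129 + 77·50.2681 + 36·107.1225 + 52·35.4025 = 14109.4923.
s²ₚ = 14109.4923 / 291 = 48.48623... → 48.486.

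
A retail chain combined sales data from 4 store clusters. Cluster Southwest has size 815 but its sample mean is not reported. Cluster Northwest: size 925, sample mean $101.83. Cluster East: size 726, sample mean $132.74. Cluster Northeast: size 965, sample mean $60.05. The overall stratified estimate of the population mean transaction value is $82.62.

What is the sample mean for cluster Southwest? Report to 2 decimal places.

N = 815 + 925 + 726 + 965 = 3431.
Overall total = μ·N = 82.62·3431 = 283469.22.
Subtract the known strata: 925·101.83 + 726·132.74 + 965·60.05 = 248510.24.
Remaining total for cluster Southwest: 283469.22 − 248510.24 = 34958.98.
Divide by its size: 34958.98 / 815 = 42.8945... → 42.89.

42.89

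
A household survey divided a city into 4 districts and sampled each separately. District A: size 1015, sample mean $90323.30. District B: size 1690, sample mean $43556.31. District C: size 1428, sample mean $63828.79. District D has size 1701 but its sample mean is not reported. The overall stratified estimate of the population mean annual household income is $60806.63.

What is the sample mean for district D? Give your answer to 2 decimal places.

57795.45

N = 1015 + 1690 + 1428 + 1701 = 5834.
Overall total = μ·N = 60806.63·5834 = 354745879.42.
Subtract the known strata: 1015·90323.30 + 1690·43556.31 + 1428·63828.79 = 256435825.52.
Remaining total for district D: 354745879.42 − 256435825.52 = 98310053.9.
Divide by its size: 98310053.9 / 1701 = 57795.4461... → 57795.45.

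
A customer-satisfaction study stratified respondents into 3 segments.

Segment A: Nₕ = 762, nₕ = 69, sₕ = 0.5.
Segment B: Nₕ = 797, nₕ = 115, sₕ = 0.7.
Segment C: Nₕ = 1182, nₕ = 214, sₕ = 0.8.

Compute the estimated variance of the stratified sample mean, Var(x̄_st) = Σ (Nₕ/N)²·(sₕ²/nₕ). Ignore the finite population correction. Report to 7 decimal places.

N = 2741. Term for each stratum: Wₕ²sₕ²/nₕ.
Var(x̄_st) = 0.0002800160 + 0.0003602440 + 0.0005561387 = 0.0011963987 → 0.0011964.

0.0011964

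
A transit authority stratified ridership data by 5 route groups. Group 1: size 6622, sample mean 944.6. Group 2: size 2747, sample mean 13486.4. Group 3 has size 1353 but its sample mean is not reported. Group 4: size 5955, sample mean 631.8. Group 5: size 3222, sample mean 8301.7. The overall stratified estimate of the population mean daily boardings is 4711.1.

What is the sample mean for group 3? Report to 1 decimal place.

Σ Nₕx̄ₕ = N·μ, so 1353·x̄_3 = 19899·4711.1 − (6622·944.6 + 2747·13486.4 + 5955·631.8 + 3222·8301.7).
= 93746178.9 − 73812728.4 = 19933450.5.
x̄_3 = 19933450.5 / 1353 = 14732.779... → 14732.8.

14732.8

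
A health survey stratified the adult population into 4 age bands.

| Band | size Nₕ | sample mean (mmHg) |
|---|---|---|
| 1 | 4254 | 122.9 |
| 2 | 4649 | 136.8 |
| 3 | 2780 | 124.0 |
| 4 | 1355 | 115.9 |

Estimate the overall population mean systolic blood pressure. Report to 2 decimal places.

127.36

x̄_st = (Σ Nₕx̄ₕ) / (Σ Nₕ) = (4254·122.9 + 4649·136.8 + 2780·124.0 + 1355·115.9) / 13038
= 1660564.3 / 13038 = 127.3634... → 127.36.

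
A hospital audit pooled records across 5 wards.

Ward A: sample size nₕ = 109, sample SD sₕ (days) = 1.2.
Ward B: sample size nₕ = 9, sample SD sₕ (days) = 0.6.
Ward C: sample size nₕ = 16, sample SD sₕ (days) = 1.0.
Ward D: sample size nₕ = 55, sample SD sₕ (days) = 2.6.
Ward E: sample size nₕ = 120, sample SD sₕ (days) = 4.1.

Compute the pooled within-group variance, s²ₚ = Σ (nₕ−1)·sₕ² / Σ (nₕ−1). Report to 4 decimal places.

A: (109−1)·1.2² = 108·1.44 = 155.52
B: (9−1)·0.6² = 8·0.36 = 2.88
C: (16−1)·1.0² = 15·1 = 15
D: (55−1)·2.6² = 54·6.76 = 365.04
E: (120−1)·4.1² = 119·16.81 = 2000.39
Numerator = 2538.83; denominator = Σ(nₕ−1) = 304.
s²ₚ = 2538.83/304 = 8.351414... → 8.3514.

8.3514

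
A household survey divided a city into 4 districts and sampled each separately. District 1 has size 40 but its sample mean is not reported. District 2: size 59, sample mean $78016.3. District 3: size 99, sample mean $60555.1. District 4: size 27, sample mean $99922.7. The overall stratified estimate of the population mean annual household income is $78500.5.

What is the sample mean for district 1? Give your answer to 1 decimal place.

109169.6

N = 40 + 59 + 99 + 27 = 225.
Overall total = μ·N = 78500.5·225 = 17662612.5.
Subtract the known strata: 59·78016.3 + 99·60555.1 + 27·99922.7 = 13295829.5.
Remaining total for district 1: 17662612.5 − 13295829.5 = 4366783.
Divide by its size: 4366783 / 40 = 109169.575 → 109169.6.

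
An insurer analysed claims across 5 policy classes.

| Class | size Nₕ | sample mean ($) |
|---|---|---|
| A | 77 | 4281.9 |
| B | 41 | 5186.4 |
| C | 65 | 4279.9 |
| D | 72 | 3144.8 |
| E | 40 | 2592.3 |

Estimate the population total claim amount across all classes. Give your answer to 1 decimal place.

Population total = Σ Nₕ·x̄ₕ (each stratum's size times its mean).
77·4281.9 + 41·5186.4 + 65·4279.9 + 72·3144.8 + 40·2592.3 = 329706.3 + 212642.4 + 278193.5 + 226425.6 + 103692 = 1150659.8.

1150659.8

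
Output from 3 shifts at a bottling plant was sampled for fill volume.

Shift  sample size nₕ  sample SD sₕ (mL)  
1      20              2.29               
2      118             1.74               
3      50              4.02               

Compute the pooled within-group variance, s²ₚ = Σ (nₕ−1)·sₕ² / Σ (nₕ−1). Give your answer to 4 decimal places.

1: (20−1)·2.29² = 19·5.2441 = 99.6379
2: (118−1)·1.74² = 117·3.0276 = 354.2292
3: (50−1)·4.02² = 49·16.1604 = 791.8596
Numerator = 1245.7267; denominator = Σ(nₕ−1) = 185.
s²ₚ = 1245.7267/185 = 6.733658... → 6.7337.

6.7337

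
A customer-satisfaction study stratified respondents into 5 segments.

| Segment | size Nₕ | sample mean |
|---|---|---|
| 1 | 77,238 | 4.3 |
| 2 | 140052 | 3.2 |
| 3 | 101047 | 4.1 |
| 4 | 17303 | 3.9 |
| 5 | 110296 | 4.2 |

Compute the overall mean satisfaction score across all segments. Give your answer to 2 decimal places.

3.87

N = 445936; weights Wₕ = Nₕ/N = (0.1732, 0.3141, 0.2266, 0.0388, 0.2473).
x̄_st = Σ Wₕ·x̄ₕ = 0.1732·4.3 + 0.3141·3.2 + 0.2266·4.1 + 0.0388·3.9 + 0.2473·4.2 ≈ 3.8690...
→ 3.87.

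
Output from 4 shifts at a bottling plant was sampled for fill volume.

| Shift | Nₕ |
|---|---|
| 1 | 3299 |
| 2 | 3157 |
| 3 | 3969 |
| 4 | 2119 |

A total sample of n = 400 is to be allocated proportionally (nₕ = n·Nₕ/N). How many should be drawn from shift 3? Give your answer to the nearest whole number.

N = 3299 + 3157 + 3969 + 2119 = 12544.
n_3 = 400·3969/12544 = 126.563... → 127.

127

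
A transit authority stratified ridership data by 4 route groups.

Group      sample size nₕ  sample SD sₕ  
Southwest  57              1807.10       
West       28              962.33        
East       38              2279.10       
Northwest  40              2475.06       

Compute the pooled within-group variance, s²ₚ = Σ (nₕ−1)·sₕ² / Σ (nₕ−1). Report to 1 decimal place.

Degrees of freedom: 56 + 27 + 37 + 39 = 159.
Σ(nₕ−1)sₕ² = 56·3265610.41 + 27·926079.0289 + 37·5194296.81 + 39·6125922.0036 = 638978256.8507.
s²ₚ = 638978256.8507 / 159 = 4018731.175... → 4018731.2.

4018731.2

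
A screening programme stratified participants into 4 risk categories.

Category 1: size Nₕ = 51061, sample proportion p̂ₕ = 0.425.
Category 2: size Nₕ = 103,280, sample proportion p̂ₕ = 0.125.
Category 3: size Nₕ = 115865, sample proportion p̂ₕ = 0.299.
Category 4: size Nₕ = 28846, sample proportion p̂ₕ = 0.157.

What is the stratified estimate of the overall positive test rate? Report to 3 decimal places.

0.247

N = 51061 + 103280 + 115865 + 28846 = 299052.
Overall proportion = Σ (Nₕ/N)·p̂ₕ.
Σ Nₕp̂ₕ = 21700.925 + 12910 + 34643.635 + 4528.822 = 73783.382.
73783.382 / 299052 = 0.24672... → 0.247.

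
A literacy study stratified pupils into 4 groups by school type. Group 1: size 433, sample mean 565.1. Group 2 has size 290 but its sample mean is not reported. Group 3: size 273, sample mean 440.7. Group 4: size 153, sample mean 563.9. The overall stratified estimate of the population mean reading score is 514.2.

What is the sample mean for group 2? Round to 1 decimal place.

N = 433 + 290 + 273 + 153 = 1149.
Overall total = μ·N = 514.2·1149 = 590815.8.
Subtract the known strata: 433·565.1 + 273·440.7 + 153·563.9 = 451276.1.
Remaining total for group 2: 590815.8 − 451276.1 = 139539.7.
Divide by its size: 139539.7 / 290 = 481.171... → 481.2.

481.2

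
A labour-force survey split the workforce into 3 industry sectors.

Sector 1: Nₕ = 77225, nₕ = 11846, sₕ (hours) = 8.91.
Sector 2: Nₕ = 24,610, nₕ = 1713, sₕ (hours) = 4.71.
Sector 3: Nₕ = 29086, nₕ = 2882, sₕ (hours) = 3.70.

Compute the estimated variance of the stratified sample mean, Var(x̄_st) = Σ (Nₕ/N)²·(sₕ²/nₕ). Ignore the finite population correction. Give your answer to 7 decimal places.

N = 130921; Wₕ = Nₕ/N.
sector 1: (77225/130921)²·8.91²/11846 = 0.0023317441
sector 2: (24610/130921)²·4.71²/1713 = 0.0004576032
sector 3: (29086/130921)²·3.70²/2882 = 0.0002344546
Sum = 0.0030238019 → 0.0030238.

0.0030238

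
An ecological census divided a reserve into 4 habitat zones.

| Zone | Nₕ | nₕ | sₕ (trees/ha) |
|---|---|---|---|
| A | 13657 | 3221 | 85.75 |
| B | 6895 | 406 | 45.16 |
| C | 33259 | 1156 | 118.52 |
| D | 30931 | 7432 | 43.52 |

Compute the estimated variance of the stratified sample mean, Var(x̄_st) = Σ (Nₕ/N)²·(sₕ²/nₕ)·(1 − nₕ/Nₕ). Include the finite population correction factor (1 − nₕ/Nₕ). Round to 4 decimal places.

N = 84742; Wₕ = Nₕ/N.
zone A: (13657/84742)²·85.75²/3221·(1 − 3221/13657) = 0.0453074
zone B: (6895/84742)²·45.16²/406·(1 − 406/6895) = 0.0312965
zone C: (33259/84742)²·118.52²/1156·(1 − 1156/33259) = 1.8066867
zone D: (30931/84742)²·43.52²/7432·(1 − 7432/30931) = 0.0257940
Sum = 1.9090846 → 1.9091.

1.9091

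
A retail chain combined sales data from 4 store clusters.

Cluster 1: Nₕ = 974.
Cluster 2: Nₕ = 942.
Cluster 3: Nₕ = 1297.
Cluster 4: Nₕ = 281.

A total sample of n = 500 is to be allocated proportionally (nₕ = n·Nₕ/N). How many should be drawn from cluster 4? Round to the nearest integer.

40

N = 974 + 942 + 1297 + 281 = 3494.
n_4 = 500·281/3494 = 40.212... → 40.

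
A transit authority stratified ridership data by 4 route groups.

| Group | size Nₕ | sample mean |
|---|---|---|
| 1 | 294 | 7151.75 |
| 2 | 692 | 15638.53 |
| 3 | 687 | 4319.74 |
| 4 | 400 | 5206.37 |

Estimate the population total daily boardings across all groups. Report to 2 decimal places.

17974686.64

Estimate total by summing Nₕ·x̄ₕ over strata.
294·7151.75 + 692·15638.53 + 687·4319.74 + 400·5206.37 = 2102614.5 + 10821862.76 + 2967661.38 + 2082548 = 17974686.64.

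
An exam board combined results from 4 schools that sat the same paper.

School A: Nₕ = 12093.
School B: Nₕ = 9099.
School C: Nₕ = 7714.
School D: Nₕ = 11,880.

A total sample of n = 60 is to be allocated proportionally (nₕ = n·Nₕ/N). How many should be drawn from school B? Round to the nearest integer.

13

Share of school B = 9099/40786 = 0.22309.
Allocate 60 × 0.22309 = 13.385... → 13.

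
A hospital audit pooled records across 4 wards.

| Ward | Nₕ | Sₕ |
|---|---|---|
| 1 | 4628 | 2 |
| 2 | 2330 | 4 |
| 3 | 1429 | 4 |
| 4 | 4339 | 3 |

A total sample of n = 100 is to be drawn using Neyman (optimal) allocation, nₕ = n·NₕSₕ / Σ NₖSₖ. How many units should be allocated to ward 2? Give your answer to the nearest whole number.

25

Σ NₕSₕ = 4628·2 + 2330·4 + 1429·4 + 4339·3 = 37309.
Share for 2: 9320/37309 = 0.24981.
n_2 = 100 × 0.24981 = 24.981... → 25.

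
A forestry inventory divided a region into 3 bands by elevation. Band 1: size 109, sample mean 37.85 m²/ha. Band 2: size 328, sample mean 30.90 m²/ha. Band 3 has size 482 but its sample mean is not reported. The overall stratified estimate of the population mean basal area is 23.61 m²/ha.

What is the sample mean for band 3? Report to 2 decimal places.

N = 109 + 328 + 482 = 919.
Overall total = μ·N = 23.61·919 = 21697.59.
Subtract the known strata: 109·37.85 + 328·30.90 = 14260.85.
Remaining total for band 3: 21697.59 − 14260.85 = 7436.74.
Divide by its size: 7436.74 / 482 = 15.4289... → 15.43.

15.43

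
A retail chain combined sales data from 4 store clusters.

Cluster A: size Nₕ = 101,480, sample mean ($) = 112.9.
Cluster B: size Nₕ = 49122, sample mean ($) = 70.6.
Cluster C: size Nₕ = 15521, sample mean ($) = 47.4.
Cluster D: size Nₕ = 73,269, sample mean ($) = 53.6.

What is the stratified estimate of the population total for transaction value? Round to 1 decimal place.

A: 101480·112.9 = 11457092
B: 49122·70.6 = 3468013.2
C: 15521·47.4 = 735695.4
D: 73269·53.6 = 3927218.4
τ̂ = Σ Nₕx̄ₕ = 19588019.0.

19588019.0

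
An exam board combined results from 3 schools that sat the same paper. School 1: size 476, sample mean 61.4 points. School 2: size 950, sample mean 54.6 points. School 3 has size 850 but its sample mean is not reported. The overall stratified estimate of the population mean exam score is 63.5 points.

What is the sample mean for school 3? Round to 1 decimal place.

Σ Nₕx̄ₕ = N·μ, so 850·x̄_3 = 2276·63.5 − (476·61.4 + 950·54.6).
= 144526 − 81096.4 = 63429.6.
x̄_3 = 63429.6 / 850 = 74.623... → 74.6.

74.6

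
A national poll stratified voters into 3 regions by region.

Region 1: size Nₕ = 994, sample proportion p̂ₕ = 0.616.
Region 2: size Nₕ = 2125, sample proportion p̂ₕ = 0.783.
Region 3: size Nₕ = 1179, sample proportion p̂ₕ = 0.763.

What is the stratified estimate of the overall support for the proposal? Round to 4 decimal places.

0.7389

N = 994 + 2125 + 1179 = 4298.
Overall proportion = Σ (Nₕ/N)·p̂ₕ.
Σ Nₕp̂ₕ = 612.304 + 1663.875 + 899.577 = 3175.756.
3175.756 / 4298 = 0.738892... → 0.7389.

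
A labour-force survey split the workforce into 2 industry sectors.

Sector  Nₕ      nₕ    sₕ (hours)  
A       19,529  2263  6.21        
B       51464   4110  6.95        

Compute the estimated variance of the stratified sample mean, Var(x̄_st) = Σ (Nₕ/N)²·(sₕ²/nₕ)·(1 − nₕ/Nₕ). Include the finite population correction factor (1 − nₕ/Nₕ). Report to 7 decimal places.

N = 70993. Term for each stratum: Wₕ²sₕ²/nₕ·(1−nₕ/Nₕ).
Var(x̄_st) = 0.0011400905 + 0.0056827289 = 0.0068228194 → 0.0068228.

0.0068228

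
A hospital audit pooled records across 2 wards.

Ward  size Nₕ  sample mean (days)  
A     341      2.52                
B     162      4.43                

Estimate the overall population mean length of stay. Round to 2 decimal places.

N = 503; weights Wₕ = Nₕ/N = (0.6779, 0.3221).
x̄_st = Σ Wₕ·x̄ₕ = 0.6779·2.52 + 0.3221·4.43 ≈ 3.1351...
→ 3.14.

3.14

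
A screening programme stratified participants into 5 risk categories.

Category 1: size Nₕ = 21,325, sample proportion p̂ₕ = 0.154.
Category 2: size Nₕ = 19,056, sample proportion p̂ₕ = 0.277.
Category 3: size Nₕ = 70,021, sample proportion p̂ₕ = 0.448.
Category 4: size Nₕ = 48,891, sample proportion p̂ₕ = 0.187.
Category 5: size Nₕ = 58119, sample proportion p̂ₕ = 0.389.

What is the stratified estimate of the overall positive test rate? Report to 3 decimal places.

Wₕ = Nₕ/N with N = 217412: 0.0981, 0.0876, 0.3221, 0.2249, 0.2673.
p̂_st = 0.0981·0.154 + 0.0876·0.277 + 0.3221·0.448 + 0.2249·0.187 + 0.2673·0.389 ≈ 0.32971... → 0.330.

0.330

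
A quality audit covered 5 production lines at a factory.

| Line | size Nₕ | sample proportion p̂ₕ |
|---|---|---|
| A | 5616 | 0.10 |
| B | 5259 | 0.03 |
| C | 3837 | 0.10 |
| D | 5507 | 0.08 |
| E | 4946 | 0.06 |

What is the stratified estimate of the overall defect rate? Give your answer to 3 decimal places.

0.073

N = 5616 + 5259 + 3837 + 5507 + 4946 = 25165.
Overall proportion = Σ (Nₕ/N)·p̂ₕ.
Σ Nₕp̂ₕ = 561.6 + 157.77 + 383.7 + 440.56 + 296.76 = 1840.39.
1840.39 / 25165 = 0.07313... → 0.073.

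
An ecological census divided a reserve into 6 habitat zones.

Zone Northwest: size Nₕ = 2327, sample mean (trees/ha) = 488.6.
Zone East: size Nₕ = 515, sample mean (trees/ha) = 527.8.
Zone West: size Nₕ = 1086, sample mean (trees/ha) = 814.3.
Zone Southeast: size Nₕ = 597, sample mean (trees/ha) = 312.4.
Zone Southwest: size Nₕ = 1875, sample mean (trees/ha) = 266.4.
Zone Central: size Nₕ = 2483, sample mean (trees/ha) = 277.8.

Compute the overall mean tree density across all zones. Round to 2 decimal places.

413.02

x̄_st = (Σ Nₕx̄ₕ) / (Σ Nₕ) = (2327·488.6 + 515·527.8 + 1086·814.3 + 597·312.4 + 1875·266.4 + 2483·277.8) / 8883
= 3668899.2 / 8883 = 413.0248... → 413.02.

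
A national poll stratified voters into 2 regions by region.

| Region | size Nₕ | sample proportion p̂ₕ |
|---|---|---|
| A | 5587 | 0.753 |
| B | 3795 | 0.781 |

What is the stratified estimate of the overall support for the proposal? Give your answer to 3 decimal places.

0.764

N = 5587 + 3795 = 9382.
Overall proportion = Σ (Nₕ/N)·p̂ₕ.
Σ Nₕp̂ₕ = 4207.011 + 2963.895 = 7170.906.
7170.906 / 9382 = 0.76433... → 0.764.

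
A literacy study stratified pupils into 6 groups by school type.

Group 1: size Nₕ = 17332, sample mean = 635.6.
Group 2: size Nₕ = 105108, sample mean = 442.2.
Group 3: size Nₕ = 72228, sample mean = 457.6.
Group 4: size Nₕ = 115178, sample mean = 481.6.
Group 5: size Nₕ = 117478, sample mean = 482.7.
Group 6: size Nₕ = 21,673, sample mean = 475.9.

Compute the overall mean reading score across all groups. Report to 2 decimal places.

474.47

N = 17332 + 105108 + 72228 + 115178 + 117478 + 21673 = 448997.
Overall mean = Σ (Nₕ/N)·x̄ₕ — weight by population share, not a simple average.
Σ Nₕx̄ₕ = 17332·635.6 + 105108·442.2 + 72228·457.6 + 115178·481.6 + 117478·482.7 + 21673·475.9 = 11016219.2 + 46478757.6 + 33051532.8 + 55469724.8 + 56706630.6 + 10314180.7 = 213037045.7.
Divide by N: 213037045.7 / 448997 = 474.4732... → 474.47.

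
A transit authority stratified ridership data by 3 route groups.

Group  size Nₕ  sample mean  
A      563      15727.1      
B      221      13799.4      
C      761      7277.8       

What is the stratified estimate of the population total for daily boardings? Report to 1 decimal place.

Estimate total by summing Nₕ·x̄ₕ over strata.
563·15727.1 + 221·13799.4 + 761·7277.8 = 8854357.3 + 3049667.4 + 5538405.8 = 17442430.5.

17442430.5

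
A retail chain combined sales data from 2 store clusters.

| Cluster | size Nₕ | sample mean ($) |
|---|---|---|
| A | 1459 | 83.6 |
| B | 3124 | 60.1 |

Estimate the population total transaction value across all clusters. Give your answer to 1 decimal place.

309724.8

Estimate total by summing Nₕ·x̄ₕ over strata.
1459·83.6 + 3124·60.1 = 121972.4 + 187752.4 = 309724.8.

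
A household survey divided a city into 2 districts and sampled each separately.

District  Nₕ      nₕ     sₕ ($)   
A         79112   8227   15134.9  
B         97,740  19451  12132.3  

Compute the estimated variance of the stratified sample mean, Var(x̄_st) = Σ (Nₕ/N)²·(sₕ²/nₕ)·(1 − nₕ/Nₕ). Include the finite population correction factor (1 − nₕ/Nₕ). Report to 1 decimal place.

6843.6

N = 176852; Wₕ = Nₕ/N.
district A: (79112/176852)²·15134.9²/8227·(1 − 8227/79112) = 4992.2275
district B: (97740/176852)²·12132.3²/19451·(1 − 19451/97740) = 1851.3881
Sum = 6843.6157 → 6843.6.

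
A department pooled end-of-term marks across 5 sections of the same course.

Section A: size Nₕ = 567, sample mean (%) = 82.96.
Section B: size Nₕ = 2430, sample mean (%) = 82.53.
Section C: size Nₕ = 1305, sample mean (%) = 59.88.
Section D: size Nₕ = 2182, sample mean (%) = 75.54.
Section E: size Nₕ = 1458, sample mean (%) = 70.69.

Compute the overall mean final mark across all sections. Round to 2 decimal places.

74.74

N = 7942; weights Wₕ = Nₕ/N = (0.0714, 0.3060, 0.1643, 0.2747, 0.1836).
x̄_st = Σ Wₕ·x̄ₕ = 0.0714·82.96 + 0.3060·82.53 + 0.1643·59.88 + 0.2747·75.54 + 0.1836·70.69 ≈ 74.7449...
→ 74.74.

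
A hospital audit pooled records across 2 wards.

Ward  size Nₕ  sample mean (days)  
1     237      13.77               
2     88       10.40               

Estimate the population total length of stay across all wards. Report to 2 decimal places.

Population total = Σ Nₕ·x̄ₕ (each stratum's size times its mean).
237·13.77 + 88·10.40 = 3263.49 + 915.2 = 4178.69.

4178.69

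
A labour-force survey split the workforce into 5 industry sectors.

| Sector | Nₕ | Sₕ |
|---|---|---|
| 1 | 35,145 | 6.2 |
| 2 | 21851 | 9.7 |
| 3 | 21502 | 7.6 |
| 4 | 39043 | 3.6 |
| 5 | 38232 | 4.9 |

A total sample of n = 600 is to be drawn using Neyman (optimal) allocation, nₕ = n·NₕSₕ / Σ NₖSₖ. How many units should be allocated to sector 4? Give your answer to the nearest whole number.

1: NₕSₕ = 35145·6.2 = 217899
2: NₕSₕ = 21851·9.7 = 211954.7
3: NₕSₕ = 21502·7.6 = 163415.2
4: NₕSₕ = 39043·3.6 = 140554.8
5: NₕSₕ = 38232·4.9 = 187336.8
Σ NₕSₕ = 921160.5.
n_4 = 600·140554.8/921160.5 = 91.551... → 92.

92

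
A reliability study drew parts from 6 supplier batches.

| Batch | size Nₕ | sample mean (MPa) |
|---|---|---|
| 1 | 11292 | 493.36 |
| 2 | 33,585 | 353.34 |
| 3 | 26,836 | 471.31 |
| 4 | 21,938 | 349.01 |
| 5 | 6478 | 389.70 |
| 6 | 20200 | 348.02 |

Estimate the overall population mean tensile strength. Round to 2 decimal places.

N = 120329; weights Wₕ = Nₕ/N = (0.0938, 0.2791, 0.2230, 0.1823, 0.0538, 0.1679).
x̄_st = Σ Wₕ·x̄ₕ = 0.0938·493.36 + 0.2791·353.34 + 0.2230·471.31 + 0.1823·349.01 + 0.0538·389.70 + 0.1679·348.02 ≈ 393.0647...
→ 393.06.

393.06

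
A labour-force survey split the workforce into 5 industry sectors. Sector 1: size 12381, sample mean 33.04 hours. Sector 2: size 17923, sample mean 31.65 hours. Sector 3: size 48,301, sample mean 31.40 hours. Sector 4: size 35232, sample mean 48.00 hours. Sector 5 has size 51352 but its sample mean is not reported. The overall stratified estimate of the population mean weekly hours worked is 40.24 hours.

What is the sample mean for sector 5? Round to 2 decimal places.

47.96

N = 12381 + 17923 + 48301 + 35232 + 51352 = 165189.
Overall total = μ·N = 40.24·165189 = 6647205.36.
Subtract the known strata: 12381·33.04 + 17923·31.65 + 48301·31.40 + 35232·48.00 = 4184118.59.
Remaining total for sector 5: 6647205.36 − 4184118.59 = 2463086.77.
Divide by its size: 2463086.77 / 51352 = 47.9648... → 47.96.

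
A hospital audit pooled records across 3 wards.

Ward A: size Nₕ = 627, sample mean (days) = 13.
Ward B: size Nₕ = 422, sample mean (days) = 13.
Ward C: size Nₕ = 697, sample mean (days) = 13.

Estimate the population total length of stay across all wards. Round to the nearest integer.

A: 627·13 = 8151
B: 422·13 = 5486
C: 697·13 = 9061
τ̂ = Σ Nₕx̄ₕ = 22698.

22698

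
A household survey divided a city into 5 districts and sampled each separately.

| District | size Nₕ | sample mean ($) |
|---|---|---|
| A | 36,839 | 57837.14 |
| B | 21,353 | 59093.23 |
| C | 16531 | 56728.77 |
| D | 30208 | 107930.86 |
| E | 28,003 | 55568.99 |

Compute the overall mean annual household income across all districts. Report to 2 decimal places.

N = 132934; weights Wₕ = Nₕ/N = (0.2771, 0.1606, 0.1244, 0.2272, 0.2107).
x̄_st = Σ Wₕ·x̄ₕ = 0.2771·57837.14 + 0.1606·59093.23 + 0.1244·56728.77 + 0.2272·107930.86 + 0.2107·55568.99 ≈ 68806.6054...
→ 68806.61.

68806.61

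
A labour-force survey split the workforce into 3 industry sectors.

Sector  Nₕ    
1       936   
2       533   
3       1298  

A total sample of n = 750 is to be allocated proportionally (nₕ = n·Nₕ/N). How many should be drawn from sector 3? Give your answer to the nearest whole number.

352

Share of sector 3 = 1298/2767 = 0.46910.
Allocate 750 × 0.46910 = 351.825... → 352.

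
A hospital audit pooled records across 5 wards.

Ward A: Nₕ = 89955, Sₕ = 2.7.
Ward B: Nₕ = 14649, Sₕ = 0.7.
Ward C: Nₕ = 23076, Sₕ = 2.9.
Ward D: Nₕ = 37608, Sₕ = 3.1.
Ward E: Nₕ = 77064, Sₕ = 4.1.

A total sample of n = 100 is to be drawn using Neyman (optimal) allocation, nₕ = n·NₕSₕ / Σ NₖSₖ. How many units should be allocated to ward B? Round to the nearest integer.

Σ NₕSₕ = 89955·2.7 + 14649·0.7 + 23076·2.9 + 37608·3.1 + 77064·4.1 = 752600.4.
Share for B: 10254.3/752600.4 = 0.01363.
n_B = 100 × 0.01363 = 1.363... → 1.

1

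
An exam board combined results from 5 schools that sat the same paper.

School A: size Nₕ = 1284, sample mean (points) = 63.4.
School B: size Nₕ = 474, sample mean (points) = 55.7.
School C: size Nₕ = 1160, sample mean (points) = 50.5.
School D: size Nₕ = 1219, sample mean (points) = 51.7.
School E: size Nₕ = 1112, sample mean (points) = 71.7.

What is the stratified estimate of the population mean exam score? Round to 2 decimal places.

N = 5249; weights Wₕ = Nₕ/N = (0.2446, 0.0903, 0.2210, 0.2322, 0.2118).
x̄_st = Σ Wₕ·x̄ₕ = 0.2446·63.4 + 0.0903·55.7 + 0.2210·50.5 + 0.2322·51.7 + 0.2118·71.7 ≈ 58.8950...
→ 58.90.

58.90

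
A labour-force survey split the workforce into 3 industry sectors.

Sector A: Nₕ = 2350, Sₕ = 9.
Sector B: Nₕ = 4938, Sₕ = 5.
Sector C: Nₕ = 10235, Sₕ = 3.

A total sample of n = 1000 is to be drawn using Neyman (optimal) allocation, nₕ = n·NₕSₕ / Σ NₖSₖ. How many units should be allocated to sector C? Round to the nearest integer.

401

A: NₕSₕ = 2350·9 = 21150
B: NₕSₕ = 4938·5 = 24690
C: NₕSₕ = 10235·3 = 30705
Σ NₕSₕ = 76545.
n_C = 1000·30705/76545 = 401.137... → 401.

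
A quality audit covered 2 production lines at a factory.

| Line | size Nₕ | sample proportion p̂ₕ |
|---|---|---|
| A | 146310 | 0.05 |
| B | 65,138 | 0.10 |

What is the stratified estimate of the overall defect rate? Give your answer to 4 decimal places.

N = 146310 + 65138 = 211448.
Overall proportion = Σ (Nₕ/N)·p̂ₕ.
Σ Nₕp̂ₕ = 7315.5 + 6513.8 = 13829.3.
13829.3 / 211448 = 0.065403... → 0.0654.

0.0654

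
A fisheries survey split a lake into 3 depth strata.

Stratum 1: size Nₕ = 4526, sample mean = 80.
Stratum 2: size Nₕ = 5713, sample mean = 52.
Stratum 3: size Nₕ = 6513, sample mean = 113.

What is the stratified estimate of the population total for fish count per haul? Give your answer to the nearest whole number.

1: 4526·80 = 362080
2: 5713·52 = 297076
3: 6513·113 = 735969
τ̂ = Σ Nₕx̄ₕ = 1395125.

1395125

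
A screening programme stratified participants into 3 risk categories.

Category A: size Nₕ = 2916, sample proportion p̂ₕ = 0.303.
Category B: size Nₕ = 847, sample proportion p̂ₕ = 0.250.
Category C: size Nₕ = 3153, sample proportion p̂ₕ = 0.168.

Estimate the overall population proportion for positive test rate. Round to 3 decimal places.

N = 2916 + 847 + 3153 = 6916.
Overall proportion = Σ (Nₕ/N)·p̂ₕ.
Σ Nₕp̂ₕ = 883.548 + 211.75 + 529.704 = 1625.002.
1625.002 / 6916 = 0.23496... → 0.235.

0.235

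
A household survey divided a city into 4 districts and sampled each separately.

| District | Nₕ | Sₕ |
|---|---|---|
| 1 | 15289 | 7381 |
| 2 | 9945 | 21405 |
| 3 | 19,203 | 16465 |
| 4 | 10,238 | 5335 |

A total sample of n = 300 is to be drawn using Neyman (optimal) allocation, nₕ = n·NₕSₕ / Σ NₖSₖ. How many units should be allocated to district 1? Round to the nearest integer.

49

1: NₕSₕ = 15289·7381 = 112848109
2: NₕSₕ = 9945·21405 = 212872725
3: NₕSₕ = 19203·16465 = 316177395
4: NₕSₕ = 10238·5335 = 54619730
Σ NₕSₕ = 696517959.
n_1 = 300·112848109/696517959 = 48.605... → 49.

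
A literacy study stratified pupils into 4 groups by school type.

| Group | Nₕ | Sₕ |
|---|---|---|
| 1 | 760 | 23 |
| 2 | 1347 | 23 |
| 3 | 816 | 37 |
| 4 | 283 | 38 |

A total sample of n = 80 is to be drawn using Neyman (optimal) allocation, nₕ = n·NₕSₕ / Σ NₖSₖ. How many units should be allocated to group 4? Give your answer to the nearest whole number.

10

1: NₕSₕ = 760·23 = 17480
2: NₕSₕ = 1347·23 = 30981
3: NₕSₕ = 816·37 = 30192
4: NₕSₕ = 283·38 = 10754
Σ NₕSₕ = 89407.
n_4 = 80·10754/89407 = 9.623... → 10.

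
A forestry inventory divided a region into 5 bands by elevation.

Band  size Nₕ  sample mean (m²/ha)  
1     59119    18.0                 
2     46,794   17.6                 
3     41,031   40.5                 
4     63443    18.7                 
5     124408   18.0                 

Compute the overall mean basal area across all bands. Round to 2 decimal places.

N = 59119 + 46794 + 41031 + 63443 + 124408 = 334795.
Weight each subgroup mean by Nₕ/N and sum.
Σ Nₕx̄ₕ = 59119·18.0 + 46794·17.6 + 41031·40.5 + 63443·18.7 + 124408·18.0 = 1064142 + 823574.4 + 1661755.5 + 1186384.1 + 2239344 = 6975200.
Divide by N: 6975200 / 334795 = 20.8342... → 20.83.

20.83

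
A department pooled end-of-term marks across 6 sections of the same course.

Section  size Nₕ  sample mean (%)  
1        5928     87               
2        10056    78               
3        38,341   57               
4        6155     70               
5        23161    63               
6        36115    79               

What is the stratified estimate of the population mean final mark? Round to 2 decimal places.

N = 5928 + 10056 + 38341 + 6155 + 23161 + 36115 = 119756.
Overall mean = Σ (Nₕ/N)·x̄ₕ — weight by population share, not a simple average.
Σ Nₕx̄ₕ = 5928·87 + 10056·78 + 38341·57 + 6155·70 + 23161·63 + 36115·79 = 515736 + 784368 + 2185437 + 430850 + 1459143 + 2853085 = 8228619.
Divide by N: 8228619 / 119756 = 68.7115... → 68.71.

68.71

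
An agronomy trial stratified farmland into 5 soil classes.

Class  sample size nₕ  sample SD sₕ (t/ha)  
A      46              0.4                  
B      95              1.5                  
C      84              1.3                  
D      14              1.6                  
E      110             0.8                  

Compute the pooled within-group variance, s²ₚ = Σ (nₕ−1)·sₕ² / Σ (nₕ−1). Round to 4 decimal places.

1.3431

A: (46−1)·0.4² = 45·0.16 = 7.2
B: (95−1)·1.5² = 94·2.25 = 211.5
C: (84−1)·1.3² = 83·1.69 = 140.27
D: (14−1)·1.6² = 13·2.56 = 33.28
E: (110−1)·0.8² = 109·0.64 = 69.76
Numerator = 462.01; denominator = Σ(nₕ−1) = 344.
s²ₚ = 462.01/344 = 1.343052... → 1.3431.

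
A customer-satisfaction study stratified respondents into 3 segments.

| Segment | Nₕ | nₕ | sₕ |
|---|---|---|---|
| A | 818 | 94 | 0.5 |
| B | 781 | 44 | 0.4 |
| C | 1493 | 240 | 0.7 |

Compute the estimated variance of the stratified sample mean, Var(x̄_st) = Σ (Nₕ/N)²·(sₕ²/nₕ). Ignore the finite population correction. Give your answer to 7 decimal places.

N = 3092. Term for each stratum: Wₕ²sₕ²/nₕ.
Var(x̄_st) = 0.0001861400 + 0.0002320013 + 0.0004760203 = 0.0008941616 → 0.0008942.

0.0008942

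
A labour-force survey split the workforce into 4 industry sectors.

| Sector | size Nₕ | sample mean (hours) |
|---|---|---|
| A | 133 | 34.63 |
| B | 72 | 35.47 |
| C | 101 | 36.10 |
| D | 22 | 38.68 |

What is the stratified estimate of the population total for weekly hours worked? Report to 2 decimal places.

A: 133·34.63 = 4605.79
B: 72·35.47 = 2553.84
C: 101·36.10 = 3646.1
D: 22·38.68 = 850.96
τ̂ = Σ Nₕx̄ₕ = 11656.69.

11656.69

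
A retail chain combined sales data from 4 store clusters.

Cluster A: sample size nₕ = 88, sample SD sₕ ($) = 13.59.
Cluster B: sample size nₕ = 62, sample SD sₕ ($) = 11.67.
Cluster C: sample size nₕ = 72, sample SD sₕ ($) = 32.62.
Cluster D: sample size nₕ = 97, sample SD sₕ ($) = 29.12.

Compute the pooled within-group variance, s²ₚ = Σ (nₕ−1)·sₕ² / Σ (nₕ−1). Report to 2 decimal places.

Degrees of freedom: 87 + 61 + 71 + 96 = 315.
Σ(nₕ−1)sₕ² = 87·184.6881 + 61·136.1889 + 71·1064.0644 + 96·847.9744 = 181329.5024.
s²ₚ = 181329.5024 / 315 = 575.6492... → 575.65.

575.65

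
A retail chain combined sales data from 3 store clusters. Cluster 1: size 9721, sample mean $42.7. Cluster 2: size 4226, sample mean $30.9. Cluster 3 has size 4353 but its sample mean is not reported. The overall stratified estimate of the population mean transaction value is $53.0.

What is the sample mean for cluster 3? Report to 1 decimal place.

Σ Nₕx̄ₕ = N·μ, so 4353·x̄_3 = 18300·53.0 − (9721·42.7 + 4226·30.9).
= 969900 − 545670.1 = 424229.9.
x̄_3 = 424229.9 / 4353 = 97.457... → 97.5.

97.5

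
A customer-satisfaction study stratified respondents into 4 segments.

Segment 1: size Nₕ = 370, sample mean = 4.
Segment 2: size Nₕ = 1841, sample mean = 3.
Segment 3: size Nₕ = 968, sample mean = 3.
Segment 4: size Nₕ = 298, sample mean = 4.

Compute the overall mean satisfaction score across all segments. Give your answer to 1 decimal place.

3.2

N = 3477; weights Wₕ = Nₕ/N = (0.1064, 0.5295, 0.2784, 0.0857).
x̄_st = Σ Wₕ·x̄ₕ = 0.1064·4 + 0.5295·3 + 0.2784·3 + 0.0857·4 ≈ 3.192...
→ 3.2.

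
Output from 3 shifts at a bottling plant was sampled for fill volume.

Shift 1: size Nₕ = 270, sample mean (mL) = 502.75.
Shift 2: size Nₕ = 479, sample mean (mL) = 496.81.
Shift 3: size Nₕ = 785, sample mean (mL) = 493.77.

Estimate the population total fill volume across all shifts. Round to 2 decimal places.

1: 270·502.75 = 135742.5
2: 479·496.81 = 237971.99
3: 785·493.77 = 387609.45
τ̂ = Σ Nₕx̄ₕ = 761323.94.

761323.94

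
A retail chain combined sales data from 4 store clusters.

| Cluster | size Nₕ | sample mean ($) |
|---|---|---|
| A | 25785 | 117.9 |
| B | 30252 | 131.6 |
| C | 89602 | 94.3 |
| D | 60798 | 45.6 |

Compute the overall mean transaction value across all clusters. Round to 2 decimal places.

N = 206437; weights Wₕ = Nₕ/N = (0.1249, 0.1465, 0.4340, 0.2945).
x̄_st = Σ Wₕ·x̄ₕ = 0.1249·117.9 + 0.1465·131.6 + 0.4340·94.3 + 0.2945·45.6 ≈ 88.3711...
→ 88.37.

88.37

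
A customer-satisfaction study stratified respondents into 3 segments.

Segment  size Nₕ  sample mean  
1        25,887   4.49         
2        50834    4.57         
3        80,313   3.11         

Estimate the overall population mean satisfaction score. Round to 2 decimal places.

3.81

N = 157034; weights Wₕ = Nₕ/N = (0.1648, 0.3237, 0.5114).
x̄_st = Σ Wₕ·x̄ₕ = 0.1648·4.49 + 0.3237·4.57 + 0.5114·3.11 ≈ 3.8101...
→ 3.81.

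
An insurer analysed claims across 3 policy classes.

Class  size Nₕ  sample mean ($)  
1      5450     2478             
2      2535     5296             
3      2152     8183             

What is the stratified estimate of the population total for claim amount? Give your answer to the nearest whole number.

1: 5450·2478 = 13505100
2: 2535·5296 = 13425360
3: 2152·8183 = 17609816
τ̂ = Σ Nₕx̄ₕ = 44540276.

44540276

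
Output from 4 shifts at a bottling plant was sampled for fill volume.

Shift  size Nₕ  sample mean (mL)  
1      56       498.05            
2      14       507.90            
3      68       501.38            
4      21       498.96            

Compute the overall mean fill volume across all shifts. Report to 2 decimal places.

x̄_st = (Σ Nₕx̄ₕ) / (Σ Nₕ) = (56·498.05 + 14·507.90 + 68·501.38 + 21·498.96) / 159
= 79573.4 / 159 = 500.4616... → 500.46.

500.46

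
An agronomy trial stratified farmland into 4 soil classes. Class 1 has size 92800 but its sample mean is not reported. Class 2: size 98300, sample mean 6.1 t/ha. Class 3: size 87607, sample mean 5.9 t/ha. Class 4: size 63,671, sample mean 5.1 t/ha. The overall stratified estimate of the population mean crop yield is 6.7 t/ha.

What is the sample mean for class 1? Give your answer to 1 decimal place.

9.2

N = 92800 + 98300 + 87607 + 63671 = 342378.
Overall total = μ·N = 6.7·342378 = 2293932.6.
Subtract the known strata: 98300·6.1 + 87607·5.9 + 63671·5.1 = 1441233.4.
Remaining total for class 1: 2293932.6 − 1441233.4 = 852699.2.
Divide by its size: 852699.2 / 92800 = 9.189... → 9.2.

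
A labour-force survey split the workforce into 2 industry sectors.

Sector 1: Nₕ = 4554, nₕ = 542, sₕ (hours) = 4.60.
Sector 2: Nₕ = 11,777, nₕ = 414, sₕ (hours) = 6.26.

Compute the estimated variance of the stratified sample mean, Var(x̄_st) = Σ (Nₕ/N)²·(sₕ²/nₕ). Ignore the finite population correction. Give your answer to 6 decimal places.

N = 16331; Wₕ = Nₕ/N.
sector 1: (4554/16331)²·4.60²/542 = 0.003035826
sector 2: (11777/16331)²·6.26²/414 = 0.049225725
Sum = 0.052261551 → 0.052262.

0.052262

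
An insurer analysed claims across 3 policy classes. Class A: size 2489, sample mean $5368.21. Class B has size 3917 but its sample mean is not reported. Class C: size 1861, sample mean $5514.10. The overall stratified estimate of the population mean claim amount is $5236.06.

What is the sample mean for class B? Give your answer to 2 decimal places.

5019.99

Σ Nₕx̄ₕ = N·μ, so 3917·x̄_B = 8267·5236.06 − (2489·5368.21 + 1861·5514.10).
= 43286508.02 − 23623214.79 = 19663293.23.
x̄_B = 19663293.23 / 3917 = 5019.9881... → 5019.99.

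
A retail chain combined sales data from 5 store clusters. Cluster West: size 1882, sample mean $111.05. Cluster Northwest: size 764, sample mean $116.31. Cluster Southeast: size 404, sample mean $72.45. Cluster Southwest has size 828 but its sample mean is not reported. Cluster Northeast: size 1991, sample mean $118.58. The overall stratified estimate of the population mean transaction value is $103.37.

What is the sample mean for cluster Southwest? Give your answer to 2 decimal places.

52.49

Σ Nₕx̄ₕ = N·μ, so 828·x̄_Southwest = 5869·103.37 − (1882·111.05 + 764·116.31 + 404·72.45 + 1991·118.58).
= 606678.53 − 563219.52 = 43459.01.
x̄_Southwest = 43459.01 / 828 = 52.4867... → 52.49.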